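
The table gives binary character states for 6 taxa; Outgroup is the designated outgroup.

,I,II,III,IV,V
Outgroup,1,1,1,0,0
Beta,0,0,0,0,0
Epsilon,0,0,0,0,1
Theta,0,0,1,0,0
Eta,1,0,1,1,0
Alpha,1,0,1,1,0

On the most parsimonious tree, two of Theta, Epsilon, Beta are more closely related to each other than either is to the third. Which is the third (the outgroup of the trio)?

Character polarity is set by the outgroup: the derived state is whichever differs from the outgroup's state, so for I, II, III the derived state is '0', and for the remaining characters it is '1'.
I: derived state '0' in Beta, Epsilon, and Theta only — synapomorphy for {Beta, Epsilon, Theta}.
All ingroup taxa share the derived state '0' for II; it defines the ingroup but does not resolve relationships within it.
Only Beta and Epsilon show the derived state '0' for III, supporting them as a clade.
Only Alpha and Eta show the derived state '1' for IV, supporting them as a clade.
V (derived state '1') is unique to Epsilon (autapomorphy; uninformative for grouping).
Most parsimonious ingroup topology: (((Beta,Epsilon),Theta),(Eta,Alpha)).
Beta and Epsilon share a more recent common ancestor with each other than either does with Theta, so Theta is the least closely related of the three.

Theta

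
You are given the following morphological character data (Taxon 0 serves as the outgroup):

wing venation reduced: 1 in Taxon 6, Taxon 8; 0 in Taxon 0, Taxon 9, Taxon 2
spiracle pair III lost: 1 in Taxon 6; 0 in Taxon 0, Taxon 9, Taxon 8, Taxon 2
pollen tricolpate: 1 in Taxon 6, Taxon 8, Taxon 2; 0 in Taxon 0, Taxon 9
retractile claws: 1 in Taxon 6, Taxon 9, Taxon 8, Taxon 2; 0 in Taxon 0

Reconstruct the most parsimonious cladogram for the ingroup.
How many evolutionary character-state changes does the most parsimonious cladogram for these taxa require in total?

The outgroup has state '0' for every character, so '1' is the derived state throughout.
wing venation reduced: derived state '1' in Taxon 6 and Taxon 8 only — synapomorphy for {Taxon 6, Taxon 8}.
spiracle pair III lost (derived state '1') is unique to Taxon 6 (autapomorphy; uninformative for grouping).
Only Taxon 2, Taxon 6, and Taxon 8 show the derived state '1' for pollen tricolpate, supporting them as a clade.
retractile claws (derived state '1') is shared by all ingroup taxa — unites the whole ingroup.
Most parsimonious ingroup topology: (((Taxon 6,Taxon 8),Taxon 2),Taxon 9).
Changes per character on this tree: wing venation reduced: 1; spiracle pair III lost: 1; pollen tricolpate: 1; retractile claws: 1.
Total = 4.

4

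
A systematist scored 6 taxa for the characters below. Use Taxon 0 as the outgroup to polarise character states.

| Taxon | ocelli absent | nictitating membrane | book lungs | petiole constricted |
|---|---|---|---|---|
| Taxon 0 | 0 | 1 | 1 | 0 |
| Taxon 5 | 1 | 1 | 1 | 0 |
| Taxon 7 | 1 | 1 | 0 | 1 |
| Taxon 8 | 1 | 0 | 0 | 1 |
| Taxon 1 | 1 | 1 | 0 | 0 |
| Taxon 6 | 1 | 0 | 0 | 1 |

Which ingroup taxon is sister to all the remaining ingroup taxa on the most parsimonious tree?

Taxon 5

Character polarity is set by the outgroup: the derived state is whichever differs from the outgroup's state, so for nictitating membrane, book lungs the derived state is '0', and for the remaining characters it is '1'.
All ingroup taxa share the derived state '1' for ocelli absent; it defines the ingroup but does not resolve relationships within it.
Only Taxon 6 and Taxon 8 show the derived state '0' for nictitating membrane, supporting them as a clade.
Only Taxon 1, Taxon 6, Taxon 7, and Taxon 8 show the derived state '0' for book lungs, supporting them as a clade.
petiole constricted (derived state '1') is shared by Taxon 6, Taxon 7, and Taxon 8 — a synapomorphy uniting that clade.
Most parsimonious ingroup topology: (Taxon 5,((Taxon 7,(Taxon 8,Taxon 6)),Taxon 1)).
Taxon 5 is sister to the clade containing all other ingroup taxa, so it is the earliest-diverging (most basal) ingroup lineage.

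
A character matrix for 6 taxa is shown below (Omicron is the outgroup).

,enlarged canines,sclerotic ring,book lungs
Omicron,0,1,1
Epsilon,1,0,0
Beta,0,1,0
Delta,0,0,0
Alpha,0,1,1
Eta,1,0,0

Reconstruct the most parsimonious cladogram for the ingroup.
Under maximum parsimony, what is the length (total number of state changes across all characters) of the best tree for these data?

Character polarity is set by the outgroup: the derived state is whichever differs from the outgroup's state, so for sclerotic ring, book lungs the derived state is '0', and for the remaining characters it is '1'.
enlarged canines (derived state '1') is shared by Epsilon and Eta — a synapomorphy uniting that clade.
sclerotic ring: derived state '0' in Delta, Epsilon, and Eta only — synapomorphy for {Delta, Epsilon, Eta}.
Only Beta, Delta, Epsilon, and Eta show the derived state '0' for book lungs, supporting them as a clade.
Most parsimonious ingroup topology: ((Beta,(Delta,(Eta,Epsilon))),Alpha).
Changes per character on this tree: enlarged canines: 1; sclerotic ring: 1; book lungs: 1.
Total = 3.

3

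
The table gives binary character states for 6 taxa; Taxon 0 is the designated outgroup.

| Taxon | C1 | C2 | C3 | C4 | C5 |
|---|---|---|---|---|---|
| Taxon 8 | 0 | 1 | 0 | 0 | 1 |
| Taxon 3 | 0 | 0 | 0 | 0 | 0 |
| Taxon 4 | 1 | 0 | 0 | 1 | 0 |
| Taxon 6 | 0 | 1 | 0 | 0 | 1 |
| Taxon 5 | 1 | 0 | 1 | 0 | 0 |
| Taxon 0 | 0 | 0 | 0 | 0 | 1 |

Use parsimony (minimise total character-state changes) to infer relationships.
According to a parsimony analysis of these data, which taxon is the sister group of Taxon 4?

Taxon 5

Character polarity is set by the outgroup: the derived state is whichever differs from the outgroup's state, so for C5 the derived state is '0', and for the remaining characters it is '1'.
C1 (derived state '1') is shared by Taxon 4 and Taxon 5 — a synapomorphy uniting that clade.
C2: derived state '1' in Taxon 6 and Taxon 8 only — synapomorphy for {Taxon 6, Taxon 8}.
C3: derived state '1' in Taxon 5 only — an autapomorphy, so it tells us nothing about relationships among taxa.
C4 (derived state '1') is unique to Taxon 4 (autapomorphy; uninformative for grouping).
C5 (derived state '0') is shared by Taxon 3, Taxon 4, and Taxon 5 — a synapomorphy uniting that clade.
Most parsimonious ingroup topology: ((Taxon 3,(Taxon 4,Taxon 5)),(Taxon 8,Taxon 6)).
Taxon 4 and Taxon 5 form a cherry on this tree, so they are sister taxa.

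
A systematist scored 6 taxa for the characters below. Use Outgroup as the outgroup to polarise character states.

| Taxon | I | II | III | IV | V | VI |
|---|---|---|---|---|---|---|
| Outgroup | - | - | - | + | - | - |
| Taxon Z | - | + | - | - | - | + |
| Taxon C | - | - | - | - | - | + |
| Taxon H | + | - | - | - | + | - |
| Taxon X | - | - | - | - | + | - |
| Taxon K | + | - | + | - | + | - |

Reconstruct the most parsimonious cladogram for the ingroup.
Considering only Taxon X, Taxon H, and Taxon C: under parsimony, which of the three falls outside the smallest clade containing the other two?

Character polarity is set by the outgroup: the derived state is whichever differs from the outgroup's state, so for IV the derived state is '-', and for the remaining characters it is '+'.
I (derived state '+') is shared by Taxon H and Taxon K — a synapomorphy uniting that clade.
II: derived state '+' in Taxon Z only — an autapomorphy, so it tells us nothing about relationships among taxa.
III (derived state '+') is unique to Taxon K (autapomorphy; uninformative for grouping).
All ingroup taxa share the derived state '-' for IV; it defines the ingroup but does not resolve relationships within it.
Only Taxon H, Taxon K, and Taxon X show the derived state '+' for V, supporting them as a clade.
VI: derived state '+' in Taxon C and Taxon Z only — synapomorphy for {Taxon C, Taxon Z}.
Most parsimonious ingroup topology: ((Taxon Z,Taxon C),((Taxon H,Taxon K),Taxon X)).
Taxon X and Taxon H share a more recent common ancestor with each other than either does with Taxon C, so Taxon C is the least closely related of the three.

Taxon C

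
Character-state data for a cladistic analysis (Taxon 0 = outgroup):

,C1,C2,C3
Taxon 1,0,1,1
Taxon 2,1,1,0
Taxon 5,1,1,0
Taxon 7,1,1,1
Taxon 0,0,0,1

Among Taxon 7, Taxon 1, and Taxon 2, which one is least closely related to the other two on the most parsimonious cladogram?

Taxon 1

Character polarity is set by the outgroup: the derived state is whichever differs from the outgroup's state, so for C3 the derived state is '0', and for the remaining characters it is '1'.
Only Taxon 2, Taxon 5, and Taxon 7 show the derived state '1' for C1, supporting them as a clade.
All ingroup taxa share the derived state '1' for C2; it defines the ingroup but does not resolve relationships within it.
Only Taxon 2 and Taxon 5 show the derived state '0' for C3, supporting them as a clade.
Most parsimonious ingroup topology: (((Taxon 2,Taxon 5),Taxon 7),Taxon 1).
Taxon 2 and Taxon 7 share a more recent common ancestor with each other than either does with Taxon 1, so Taxon 1 is the least closely related of the three.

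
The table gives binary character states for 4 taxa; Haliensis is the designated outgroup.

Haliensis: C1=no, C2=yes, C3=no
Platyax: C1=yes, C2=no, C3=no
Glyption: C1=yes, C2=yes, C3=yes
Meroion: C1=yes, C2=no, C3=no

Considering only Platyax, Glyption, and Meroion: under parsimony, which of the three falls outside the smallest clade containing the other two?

Character polarity is set by the outgroup: the derived state is whichever differs from the outgroup's state, so for C2 the derived state is 'no', and for the remaining characters it is 'yes'.
C1 (derived state 'yes') is shared by all ingroup taxa — unites the whole ingroup.
C2: derived state 'no' in Meroion and Platyax only — synapomorphy for {Meroion, Platyax}.
C3: derived state 'yes' in Glyption only — an autapomorphy, so it tells us nothing about relationships among taxa.
Most parsimonious ingroup topology: ((Platyax,Meroion),Glyption).
Platyax and Meroion share a more recent common ancestor with each other than either does with Glyption, so Glyption is the least closely related of the three.

Glyption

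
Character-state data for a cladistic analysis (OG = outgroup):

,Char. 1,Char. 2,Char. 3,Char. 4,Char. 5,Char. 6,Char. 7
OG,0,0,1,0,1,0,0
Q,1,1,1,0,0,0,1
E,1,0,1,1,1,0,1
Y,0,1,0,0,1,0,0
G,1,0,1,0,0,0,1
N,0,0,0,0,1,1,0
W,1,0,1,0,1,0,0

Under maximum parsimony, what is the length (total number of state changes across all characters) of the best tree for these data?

Character polarity is set by the outgroup: the derived state is whichever differs from the outgroup's state, so for Char. 3, Char. 5 the derived state is '0', and for the remaining characters it is '1'.
Char. 1 (derived state '1') is shared by E, G, Q, and W — a synapomorphy uniting that clade.
Char. 2 groups Q and Y, which is incompatible with the clades supported by the remaining characters; treating it as convergent (homoplasy) costs fewer steps than any alternative tree.
Only N and Y show the derived state '0' for Char. 3, supporting them as a clade.
Char. 4: derived state '1' in E only — an autapomorphy, so it tells us nothing about relationships among taxa.
Char. 5 (derived state '0') is shared by G and Q — a synapomorphy uniting that clade.
Char. 6: derived state '1' in N only — an autapomorphy, so it tells us nothing about relationships among taxa.
Char. 7 (derived state '1') is shared by E, G, and Q — a synapomorphy uniting that clade.
Most parsimonious ingroup topology: (((E,(G,Q)),W),(Y,N)).
Changes per character on this tree: Char. 1: 1; Char. 2: 2; Char. 3: 1; Char. 4: 1; Char. 5: 1; Char. 6: 1; Char. 7: 1.
Total = 8.

8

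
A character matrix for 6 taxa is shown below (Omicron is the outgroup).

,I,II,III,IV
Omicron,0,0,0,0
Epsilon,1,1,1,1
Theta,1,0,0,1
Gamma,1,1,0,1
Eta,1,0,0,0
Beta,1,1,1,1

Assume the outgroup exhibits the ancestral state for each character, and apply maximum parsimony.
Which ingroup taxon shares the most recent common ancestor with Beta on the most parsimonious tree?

The outgroup has state '0' for every character, so '1' is the derived state throughout.
I (derived state '1') is shared by all ingroup taxa — unites the whole ingroup.
II (derived state '1') is shared by Beta, Epsilon, and Gamma — a synapomorphy uniting that clade.
III (derived state '1') is shared by Beta and Epsilon — a synapomorphy uniting that clade.
Only Beta, Epsilon, Gamma, and Theta show the derived state '1' for IV, supporting them as a clade.
Most parsimonious ingroup topology: ((((Epsilon,Beta),Gamma),Theta),Eta).
Beta and Epsilon form a cherry on this tree, so they are sister taxa.

Epsilon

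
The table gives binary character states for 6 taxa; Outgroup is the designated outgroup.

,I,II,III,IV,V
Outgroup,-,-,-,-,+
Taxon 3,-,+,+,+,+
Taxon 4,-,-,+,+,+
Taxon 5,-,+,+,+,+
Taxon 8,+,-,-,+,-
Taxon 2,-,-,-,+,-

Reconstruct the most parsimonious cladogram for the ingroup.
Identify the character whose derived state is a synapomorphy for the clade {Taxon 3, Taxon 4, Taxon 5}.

III

Character polarity is set by the outgroup: the derived state is whichever differs from the outgroup's state, so for V the derived state is '-', and for the remaining characters it is '+'.
I (derived state '+') is unique to Taxon 8 (autapomorphy; uninformative for grouping).
II: derived state '+' in Taxon 3 and Taxon 5 only — synapomorphy for {Taxon 3, Taxon 5}.
III: derived state '+' in Taxon 3, Taxon 4, and Taxon 5 only — synapomorphy for {Taxon 3, Taxon 4, Taxon 5}.
IV (derived state '+') is shared by all ingroup taxa — unites the whole ingroup.
Only Taxon 2 and Taxon 8 show the derived state '-' for V, supporting them as a clade.
Most parsimonious ingroup topology: (((Taxon 3,Taxon 5),Taxon 4),(Taxon 8,Taxon 2)).
The clade {Taxon 3, Taxon 4, Taxon 5} is supported by III: its derived state '+' occurs in exactly those taxa and in no other taxon (including the outgroup).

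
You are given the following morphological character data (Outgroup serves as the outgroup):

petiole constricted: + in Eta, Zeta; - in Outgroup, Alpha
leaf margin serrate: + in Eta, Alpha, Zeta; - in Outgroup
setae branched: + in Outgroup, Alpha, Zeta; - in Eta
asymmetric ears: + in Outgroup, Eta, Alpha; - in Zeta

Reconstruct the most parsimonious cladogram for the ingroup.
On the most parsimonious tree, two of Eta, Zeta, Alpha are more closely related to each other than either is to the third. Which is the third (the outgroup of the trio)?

Character polarity is set by the outgroup: the derived state is whichever differs from the outgroup's state, so for setae branched, asymmetric ears the derived state is '-', and for the remaining characters it is '+'.
petiole constricted: derived state '+' in Eta and Zeta only — synapomorphy for {Eta, Zeta}.
leaf margin serrate (derived state '+') is shared by all ingroup taxa — unites the whole ingroup.
setae branched (derived state '-') is unique to Eta (autapomorphy; uninformative for grouping).
asymmetric ears (derived state '-') is unique to Zeta (autapomorphy; uninformative for grouping).
Most parsimonious ingroup topology: ((Eta,Zeta),Alpha).
Zeta and Eta share a more recent common ancestor with each other than either does with Alpha, so Alpha is the least closely related of the three.

Alpha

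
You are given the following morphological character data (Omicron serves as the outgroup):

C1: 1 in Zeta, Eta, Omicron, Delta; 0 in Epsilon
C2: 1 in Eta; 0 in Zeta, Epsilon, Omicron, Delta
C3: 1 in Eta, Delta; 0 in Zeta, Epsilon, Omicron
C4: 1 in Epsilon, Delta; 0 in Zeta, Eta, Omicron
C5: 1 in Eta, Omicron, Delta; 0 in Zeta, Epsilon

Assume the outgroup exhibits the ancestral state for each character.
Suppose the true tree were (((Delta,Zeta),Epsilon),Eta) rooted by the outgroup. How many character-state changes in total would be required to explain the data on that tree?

Map each character onto (((Delta,Zeta),Epsilon),Eta) (rooted by Omicron) and count the minimum state changes it requires (Fitch parsimony):
C1: 1; C2: 1; C3: 2; C4: 2; C5: 2.
Total tree length = 8.

8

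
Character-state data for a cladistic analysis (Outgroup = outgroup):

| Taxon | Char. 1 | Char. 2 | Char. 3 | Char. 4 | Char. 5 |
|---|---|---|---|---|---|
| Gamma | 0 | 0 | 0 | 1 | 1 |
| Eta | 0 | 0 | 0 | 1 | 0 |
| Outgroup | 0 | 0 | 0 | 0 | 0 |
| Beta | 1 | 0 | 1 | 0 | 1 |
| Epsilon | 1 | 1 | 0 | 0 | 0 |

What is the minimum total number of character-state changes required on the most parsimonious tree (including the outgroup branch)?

The outgroup has state '0' for every character, so '1' is the derived state throughout.
Char. 1: derived state '1' in Beta and Epsilon only — synapomorphy for {Beta, Epsilon}.
Char. 2 (derived state '1') is unique to Epsilon (autapomorphy; uninformative for grouping).
Char. 3: derived state '1' in Beta only — an autapomorphy, so it tells us nothing about relationships among taxa.
Char. 4 (derived state '1') is shared by Eta and Gamma — a synapomorphy uniting that clade.
Char. 5 groups Beta and Gamma, which is incompatible with the clades supported by the remaining characters; treating it as convergent (homoplasy) costs fewer steps than any alternative tree.
Most parsimonious ingroup topology: ((Epsilon,Beta),(Eta,Gamma)).
Changes per character on this tree: Char. 1: 1; Char. 2: 1; Char. 3: 1; Char. 4: 1; Char. 5: 2.
Total = 6.

6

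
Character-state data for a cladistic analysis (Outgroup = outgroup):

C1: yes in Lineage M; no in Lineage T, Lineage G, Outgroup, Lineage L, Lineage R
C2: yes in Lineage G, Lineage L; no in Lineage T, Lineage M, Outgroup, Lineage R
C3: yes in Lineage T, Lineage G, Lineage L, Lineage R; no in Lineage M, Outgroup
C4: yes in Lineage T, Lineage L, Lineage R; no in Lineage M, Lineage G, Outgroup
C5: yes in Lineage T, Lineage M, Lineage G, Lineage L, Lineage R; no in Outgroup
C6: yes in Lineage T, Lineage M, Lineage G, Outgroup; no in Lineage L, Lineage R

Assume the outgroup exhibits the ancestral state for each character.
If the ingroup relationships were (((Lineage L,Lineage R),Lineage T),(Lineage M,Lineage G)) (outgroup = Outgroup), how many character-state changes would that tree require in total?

8

Map each character onto (((Lineage L,Lineage R),Lineage T),(Lineage M,Lineage G)) (rooted by Outgroup) and count the minimum state changes it requires (Fitch parsimony):
C1: 1; C2: 2; C3: 2; C4: 1; C5: 1; C6: 1.
Total tree length = 8.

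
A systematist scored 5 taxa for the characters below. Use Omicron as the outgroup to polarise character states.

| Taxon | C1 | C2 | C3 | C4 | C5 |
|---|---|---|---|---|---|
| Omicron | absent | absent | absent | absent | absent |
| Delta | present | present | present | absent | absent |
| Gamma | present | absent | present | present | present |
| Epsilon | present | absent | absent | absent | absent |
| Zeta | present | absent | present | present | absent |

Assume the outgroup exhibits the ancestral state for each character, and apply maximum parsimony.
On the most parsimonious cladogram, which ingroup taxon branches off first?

The outgroup has state 'absent' for every character, so 'present' is the derived state throughout.
C1 (derived state 'present') is shared by all ingroup taxa — unites the whole ingroup.
C2 (derived state 'present') is unique to Delta (autapomorphy; uninformative for grouping).
Only Delta, Gamma, and Zeta show the derived state 'present' for C3, supporting them as a clade.
C4 (derived state 'present') is shared by Gamma and Zeta — a synapomorphy uniting that clade.
C5 (derived state 'present') is unique to Gamma (autapomorphy; uninformative for grouping).
Most parsimonious ingroup topology: ((Delta,(Gamma,Zeta)),Epsilon).
Epsilon is sister to the clade containing all other ingroup taxa, so it is the earliest-diverging (most basal) ingroup lineage.

Epsilon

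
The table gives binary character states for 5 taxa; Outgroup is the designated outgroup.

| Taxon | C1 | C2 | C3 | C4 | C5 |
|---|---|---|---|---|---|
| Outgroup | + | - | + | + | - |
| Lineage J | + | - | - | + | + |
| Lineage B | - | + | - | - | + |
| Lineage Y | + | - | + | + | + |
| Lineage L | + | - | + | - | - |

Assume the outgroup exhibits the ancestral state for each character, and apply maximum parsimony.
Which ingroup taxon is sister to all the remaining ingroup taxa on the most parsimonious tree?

Lineage L

Character polarity is set by the outgroup: the derived state is whichever differs from the outgroup's state, so for C1, C3, C4 the derived state is '-', and for the remaining characters it is '+'.
C1 (derived state '-') is unique to Lineage B (autapomorphy; uninformative for grouping).
C2: derived state '+' in Lineage B only — an autapomorphy, so it tells us nothing about relationships among taxa.
C3 (derived state '-') is shared by Lineage B and Lineage J — a synapomorphy uniting that clade.
C4 groups Lineage B and Lineage L, which is incompatible with the clades supported by the remaining characters; treating it as convergent (homoplasy) costs fewer steps than any alternative tree.
C5: derived state '+' in Lineage B, Lineage J, and Lineage Y only — synapomorphy for {Lineage B, Lineage J, Lineage Y}.
Most parsimonious ingroup topology: (((Lineage J,Lineage B),Lineage Y),Lineage L).
Lineage L is sister to the clade containing all other ingroup taxa, so it is the earliest-diverging (most basal) ingroup lineage.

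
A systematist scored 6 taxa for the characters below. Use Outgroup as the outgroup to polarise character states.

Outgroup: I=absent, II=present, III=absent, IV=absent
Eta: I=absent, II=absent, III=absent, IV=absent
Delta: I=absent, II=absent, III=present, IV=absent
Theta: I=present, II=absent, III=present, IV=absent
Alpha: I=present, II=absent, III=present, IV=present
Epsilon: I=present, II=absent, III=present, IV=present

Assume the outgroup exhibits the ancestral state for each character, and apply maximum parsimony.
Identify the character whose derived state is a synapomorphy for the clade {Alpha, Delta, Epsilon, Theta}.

III

Character polarity is set by the outgroup: the derived state is whichever differs from the outgroup's state, so for II the derived state is 'absent', and for the remaining characters it is 'present'.
Only Alpha, Epsilon, and Theta show the derived state 'present' for I, supporting them as a clade.
II (derived state 'absent') is shared by all ingroup taxa — unites the whole ingroup.
Only Alpha, Delta, Epsilon, and Theta show the derived state 'present' for III, supporting them as a clade.
Only Alpha and Epsilon show the derived state 'present' for IV, supporting them as a clade.
Most parsimonious ingroup topology: ((Delta,((Epsilon,Alpha),Theta)),Eta).
The clade {Alpha, Delta, Epsilon, Theta} is supported by III: its derived state 'present' occurs in exactly those taxa and in no other taxon (including the outgroup).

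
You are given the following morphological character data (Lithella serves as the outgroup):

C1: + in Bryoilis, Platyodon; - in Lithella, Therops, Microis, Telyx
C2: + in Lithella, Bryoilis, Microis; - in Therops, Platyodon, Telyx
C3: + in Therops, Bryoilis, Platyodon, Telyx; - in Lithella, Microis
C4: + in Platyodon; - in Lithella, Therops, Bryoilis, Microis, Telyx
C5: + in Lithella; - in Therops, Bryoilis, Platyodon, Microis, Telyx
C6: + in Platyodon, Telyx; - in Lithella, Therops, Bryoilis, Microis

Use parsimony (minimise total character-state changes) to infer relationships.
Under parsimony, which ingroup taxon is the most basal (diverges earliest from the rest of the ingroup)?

Character polarity is set by the outgroup: the derived state is whichever differs from the outgroup's state, so for C2, C5 the derived state is '-', and for the remaining characters it is '+'.
C1 (state '+') occurs in Bryoilis and Platyodon but conflicts with the nesting implied by the other characters — most parsimoniously interpreted as homoplasy.
C2 (derived state '-') is shared by Platyodon, Telyx, and Therops — a synapomorphy uniting that clade.
C3: derived state '+' in Bryoilis, Platyodon, Telyx, and Therops only — synapomorphy for {Bryoilis, Platyodon, Telyx, Therops}.
C4 (derived state '+') is unique to Platyodon (autapomorphy; uninformative for grouping).
All ingroup taxa share the derived state '-' for C5; it defines the ingroup but does not resolve relationships within it.
C6 (derived state '+') is shared by Platyodon and Telyx — a synapomorphy uniting that clade.
Most parsimonious ingroup topology: (((Therops,(Platyodon,Telyx)),Bryoilis),Microis).
Microis is sister to the clade containing all other ingroup taxa, so it is the earliest-diverging (most basal) ingroup lineage.

Microis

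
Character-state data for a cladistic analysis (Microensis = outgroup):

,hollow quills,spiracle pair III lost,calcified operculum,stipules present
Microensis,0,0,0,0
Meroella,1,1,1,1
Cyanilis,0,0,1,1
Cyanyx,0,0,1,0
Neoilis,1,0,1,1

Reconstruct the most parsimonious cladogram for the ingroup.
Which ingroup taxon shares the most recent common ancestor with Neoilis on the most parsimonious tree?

Meroella

The outgroup has state '0' for every character, so '1' is the derived state throughout.
hollow quills: derived state '1' in Meroella and Neoilis only — synapomorphy for {Meroella, Neoilis}.
spiracle pair III lost (derived state '1') is unique to Meroella (autapomorphy; uninformative for grouping).
calcified operculum (derived state '1') is shared by all ingroup taxa — unites the whole ingroup.
stipules present (derived state '1') is shared by Cyanilis, Meroella, and Neoilis — a synapomorphy uniting that clade.
Most parsimonious ingroup topology: (((Meroella,Neoilis),Cyanilis),Cyanyx).
Neoilis and Meroella form a cherry on this tree, so they are sister taxa.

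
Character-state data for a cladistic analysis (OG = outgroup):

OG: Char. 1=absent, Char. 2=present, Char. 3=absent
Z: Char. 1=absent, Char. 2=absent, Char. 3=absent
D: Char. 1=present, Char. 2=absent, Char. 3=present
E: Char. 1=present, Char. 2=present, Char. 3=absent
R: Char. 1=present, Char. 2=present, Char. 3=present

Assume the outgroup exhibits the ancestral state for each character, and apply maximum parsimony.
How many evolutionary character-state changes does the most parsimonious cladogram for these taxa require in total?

4

Character polarity is set by the outgroup: the derived state is whichever differs from the outgroup's state, so for Char. 2 the derived state is 'absent', and for the remaining characters it is 'present'.
Char. 1: derived state 'present' in D, E, and R only — synapomorphy for {D, E, R}.
Char. 2 groups D and Z, which is incompatible with the clades supported by the remaining characters; treating it as convergent (homoplasy) costs fewer steps than any alternative tree.
Only D and R show the derived state 'present' for Char. 3, supporting them as a clade.
Most parsimonious ingroup topology: (Z,((D,R),E)).
Changes per character on this tree: Char. 1: 1; Char. 2: 2; Char. 3: 1.
Total = 4.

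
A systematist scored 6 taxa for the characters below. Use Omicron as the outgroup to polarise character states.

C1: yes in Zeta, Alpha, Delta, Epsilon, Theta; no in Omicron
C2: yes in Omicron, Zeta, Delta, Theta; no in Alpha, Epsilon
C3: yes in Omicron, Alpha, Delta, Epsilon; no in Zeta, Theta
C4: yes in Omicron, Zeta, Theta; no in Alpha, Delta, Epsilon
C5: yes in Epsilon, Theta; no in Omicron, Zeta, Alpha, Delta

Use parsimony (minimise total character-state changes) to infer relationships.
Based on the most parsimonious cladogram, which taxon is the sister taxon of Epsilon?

Character polarity is set by the outgroup: the derived state is whichever differs from the outgroup's state, so for C2, C3, C4 the derived state is 'no', and for the remaining characters it is 'yes'.
C1 (derived state 'yes') is shared by all ingroup taxa — unites the whole ingroup.
Only Alpha and Epsilon show the derived state 'no' for C2, supporting them as a clade.
C3: derived state 'no' in Theta and Zeta only — synapomorphy for {Theta, Zeta}.
Only Alpha, Delta, and Epsilon show the derived state 'no' for C4, supporting them as a clade.
C5 (state 'yes') occurs in Epsilon and Theta but conflicts with the nesting implied by the other characters — most parsimoniously interpreted as homoplasy.
Most parsimonious ingroup topology: ((Zeta,Theta),((Alpha,Epsilon),Delta)).
Epsilon and Alpha form a cherry on this tree, so they are sister taxa.

Alpha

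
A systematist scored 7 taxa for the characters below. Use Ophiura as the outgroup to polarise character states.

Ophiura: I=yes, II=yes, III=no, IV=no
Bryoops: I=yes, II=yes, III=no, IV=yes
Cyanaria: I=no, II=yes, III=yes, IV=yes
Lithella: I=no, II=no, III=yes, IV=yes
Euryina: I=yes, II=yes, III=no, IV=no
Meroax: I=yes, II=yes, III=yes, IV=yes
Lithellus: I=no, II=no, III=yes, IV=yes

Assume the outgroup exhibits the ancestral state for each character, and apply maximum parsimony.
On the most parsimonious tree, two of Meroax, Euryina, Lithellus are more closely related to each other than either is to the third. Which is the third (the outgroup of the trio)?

Euryina

Character polarity is set by the outgroup: the derived state is whichever differs from the outgroup's state, so for I, II the derived state is 'no', and for the remaining characters it is 'yes'.
I (derived state 'no') is shared by Cyanaria, Lithella, and Lithellus — a synapomorphy uniting that clade.
II: derived state 'no' in Lithella and Lithellus only — synapomorphy for {Lithella, Lithellus}.
Only Cyanaria, Lithella, Lithellus, and Meroax show the derived state 'yes' for III, supporting them as a clade.
Only Bryoops, Cyanaria, Lithella, Lithellus, and Meroax show the derived state 'yes' for IV, supporting them as a clade.
Most parsimonious ingroup topology: ((Bryoops,((Cyanaria,(Lithella,Lithellus)),Meroax)),Euryina).
Meroax and Lithellus share a more recent common ancestor with each other than either does with Euryina, so Euryina is the least closely related of the three.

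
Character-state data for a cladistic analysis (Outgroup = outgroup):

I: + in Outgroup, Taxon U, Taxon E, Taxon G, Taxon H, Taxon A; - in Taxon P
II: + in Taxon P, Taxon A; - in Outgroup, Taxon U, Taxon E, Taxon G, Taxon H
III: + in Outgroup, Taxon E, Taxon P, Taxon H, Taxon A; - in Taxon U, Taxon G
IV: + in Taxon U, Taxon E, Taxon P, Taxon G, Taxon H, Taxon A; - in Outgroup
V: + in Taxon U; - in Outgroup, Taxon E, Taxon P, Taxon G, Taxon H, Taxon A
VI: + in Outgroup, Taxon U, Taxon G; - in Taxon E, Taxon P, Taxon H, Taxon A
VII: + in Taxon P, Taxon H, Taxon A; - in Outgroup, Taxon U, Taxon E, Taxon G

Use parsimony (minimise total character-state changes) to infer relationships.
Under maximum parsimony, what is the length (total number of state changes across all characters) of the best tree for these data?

7

Character polarity is set by the outgroup: the derived state is whichever differs from the outgroup's state, so for I, III, VI the derived state is '-', and for the remaining characters it is '+'.
I (derived state '-') is unique to Taxon P (autapomorphy; uninformative for grouping).
II: derived state '+' in Taxon A and Taxon P only — synapomorphy for {Taxon A, Taxon P}.
III: derived state '-' in Taxon G and Taxon U only — synapomorphy for {Taxon G, Taxon U}.
IV (derived state '+') is shared by all ingroup taxa — unites the whole ingroup.
V (derived state '+') is unique to Taxon U (autapomorphy; uninformative for grouping).
VI (derived state '-') is shared by Taxon A, Taxon E, Taxon H, and Taxon P — a synapomorphy uniting that clade.
Only Taxon A, Taxon H, and Taxon P show the derived state '+' for VII, supporting them as a clade.
Most parsimonious ingroup topology: ((Taxon U,Taxon G),(Taxon E,((Taxon P,Taxon A),Taxon H))).
Changes per character on this tree: I: 1; II: 1; III: 1; IV: 1; V: 1; VI: 1; VII: 1.
Total = 7.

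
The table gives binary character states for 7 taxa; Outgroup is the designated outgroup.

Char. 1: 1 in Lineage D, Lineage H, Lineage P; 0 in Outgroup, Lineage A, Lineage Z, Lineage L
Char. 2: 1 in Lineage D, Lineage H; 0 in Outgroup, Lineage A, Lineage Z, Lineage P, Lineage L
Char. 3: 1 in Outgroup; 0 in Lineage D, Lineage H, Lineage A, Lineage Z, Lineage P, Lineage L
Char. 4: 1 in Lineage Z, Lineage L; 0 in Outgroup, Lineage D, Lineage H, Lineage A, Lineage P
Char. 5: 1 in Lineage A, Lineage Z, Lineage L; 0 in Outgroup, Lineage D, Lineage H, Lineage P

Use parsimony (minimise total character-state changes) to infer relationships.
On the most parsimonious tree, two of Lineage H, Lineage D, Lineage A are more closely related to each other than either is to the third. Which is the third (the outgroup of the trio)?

Character polarity is set by the outgroup: the derived state is whichever differs from the outgroup's state, so for Char. 3 the derived state is '0', and for the remaining characters it is '1'.
Char. 1: derived state '1' in Lineage D, Lineage H, and Lineage P only — synapomorphy for {Lineage D, Lineage H, Lineage P}.
Char. 2 (derived state '1') is shared by Lineage D and Lineage H — a synapomorphy uniting that clade.
Char. 3 (derived state '0') is shared by all ingroup taxa — unites the whole ingroup.
Only Lineage L and Lineage Z show the derived state '1' for Char. 4, supporting them as a clade.
Char. 5 (derived state '1') is shared by Lineage A, Lineage L, and Lineage Z — a synapomorphy uniting that clade.
Most parsimonious ingroup topology: (((Lineage D,Lineage H),Lineage P),(Lineage A,(Lineage Z,Lineage L))).
Lineage D and Lineage H share a more recent common ancestor with each other than either does with Lineage A, so Lineage A is the least closely related of the three.

Lineage A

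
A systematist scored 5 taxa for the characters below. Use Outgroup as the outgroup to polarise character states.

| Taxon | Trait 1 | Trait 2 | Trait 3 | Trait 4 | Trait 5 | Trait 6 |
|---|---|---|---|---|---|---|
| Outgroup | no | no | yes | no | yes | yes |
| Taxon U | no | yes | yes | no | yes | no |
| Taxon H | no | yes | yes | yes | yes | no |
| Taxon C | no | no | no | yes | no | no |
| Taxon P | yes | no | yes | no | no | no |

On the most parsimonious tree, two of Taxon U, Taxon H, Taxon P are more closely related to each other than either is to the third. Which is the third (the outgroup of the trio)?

Character polarity is set by the outgroup: the derived state is whichever differs from the outgroup's state, so for Trait 3, Trait 5, Trait 6 the derived state is 'no', and for the remaining characters it is 'yes'.
Trait 1: derived state 'yes' in Taxon P only — an autapomorphy, so it tells us nothing about relationships among taxa.
Only Taxon H and Taxon U show the derived state 'yes' for Trait 2, supporting them as a clade.
Trait 3 (derived state 'no') is unique to Taxon C (autapomorphy; uninformative for grouping).
Trait 4 (state 'yes') occurs in Taxon C and Taxon H but conflicts with the nesting implied by the other characters — most parsimoniously interpreted as homoplasy.
Trait 5 (derived state 'no') is shared by Taxon C and Taxon P — a synapomorphy uniting that clade.
All ingroup taxa share the derived state 'no' for Trait 6; it defines the ingroup but does not resolve relationships within it.
Most parsimonious ingroup topology: ((Taxon U,Taxon H),(Taxon C,Taxon P)).
Taxon U and Taxon H share a more recent common ancestor with each other than either does with Taxon P, so Taxon P is the least closely related of the three.

Taxon P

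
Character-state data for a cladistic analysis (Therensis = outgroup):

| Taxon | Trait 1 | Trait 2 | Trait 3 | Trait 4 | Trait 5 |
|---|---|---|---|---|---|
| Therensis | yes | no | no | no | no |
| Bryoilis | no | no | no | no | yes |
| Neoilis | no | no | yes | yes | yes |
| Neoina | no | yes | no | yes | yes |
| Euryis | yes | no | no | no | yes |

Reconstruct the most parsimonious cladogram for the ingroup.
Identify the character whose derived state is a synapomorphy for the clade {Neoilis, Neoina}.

Trait 4

Character polarity is set by the outgroup: the derived state is whichever differs from the outgroup's state, so for Trait 1 the derived state is 'no', and for the remaining characters it is 'yes'.
Trait 1 (derived state 'no') is shared by Bryoilis, Neoilis, and Neoina — a synapomorphy uniting that clade.
Trait 2: derived state 'yes' in Neoina only — an autapomorphy, so it tells us nothing about relationships among taxa.
Trait 3: derived state 'yes' in Neoilis only — an autapomorphy, so it tells us nothing about relationships among taxa.
Trait 4 (derived state 'yes') is shared by Neoilis and Neoina — a synapomorphy uniting that clade.
Trait 5 (derived state 'yes') is shared by all ingroup taxa — unites the whole ingroup.
Most parsimonious ingroup topology: ((Bryoilis,(Neoilis,Neoina)),Euryis).
The clade {Neoilis, Neoina} is supported by Trait 4: its derived state 'yes' occurs in exactly those taxa and in no other taxon (including the outgroup).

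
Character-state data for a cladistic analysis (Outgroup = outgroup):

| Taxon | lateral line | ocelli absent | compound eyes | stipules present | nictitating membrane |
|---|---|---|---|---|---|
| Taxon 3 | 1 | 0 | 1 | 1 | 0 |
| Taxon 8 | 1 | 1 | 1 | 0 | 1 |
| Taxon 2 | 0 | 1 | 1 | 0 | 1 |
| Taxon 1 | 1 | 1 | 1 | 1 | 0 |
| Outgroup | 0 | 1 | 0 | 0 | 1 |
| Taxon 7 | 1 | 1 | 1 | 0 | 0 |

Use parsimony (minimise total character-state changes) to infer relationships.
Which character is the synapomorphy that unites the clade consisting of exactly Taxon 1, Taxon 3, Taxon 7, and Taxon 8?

lateral line

Character polarity is set by the outgroup: the derived state is whichever differs from the outgroup's state, so for ocelli absent, nictitating membrane the derived state is '0', and for the remaining characters it is '1'.
lateral line (derived state '1') is shared by Taxon 1, Taxon 3, Taxon 7, and Taxon 8 — a synapomorphy uniting that clade.
ocelli absent (derived state '0') is unique to Taxon 3 (autapomorphy; uninformative for grouping).
compound eyes (derived state '1') is shared by all ingroup taxa — unites the whole ingroup.
stipules present (derived state '1') is shared by Taxon 1 and Taxon 3 — a synapomorphy uniting that clade.
nictitating membrane: derived state '0' in Taxon 1, Taxon 3, and Taxon 7 only — synapomorphy for {Taxon 1, Taxon 3, Taxon 7}.
Most parsimonious ingroup topology: ((((Taxon 1,Taxon 3),Taxon 7),Taxon 8),Taxon 2).
The clade {Taxon 1, Taxon 3, Taxon 7, Taxon 8} is supported by lateral line: its derived state '1' occurs in exactly those taxa and in no other taxon (including the outgroup).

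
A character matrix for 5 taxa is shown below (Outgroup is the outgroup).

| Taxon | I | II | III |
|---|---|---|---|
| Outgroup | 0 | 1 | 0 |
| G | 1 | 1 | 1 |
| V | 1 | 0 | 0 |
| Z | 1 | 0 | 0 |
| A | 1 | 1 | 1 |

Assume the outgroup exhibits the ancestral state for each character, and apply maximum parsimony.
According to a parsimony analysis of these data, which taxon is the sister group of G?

A

Character polarity is set by the outgroup: the derived state is whichever differs from the outgroup's state, so for II the derived state is '0', and for the remaining characters it is '1'.
I (derived state '1') is shared by all ingroup taxa — unites the whole ingroup.
Only V and Z show the derived state '0' for II, supporting them as a clade.
III (derived state '1') is shared by A and G — a synapomorphy uniting that clade.
Most parsimonious ingroup topology: ((G,A),(V,Z)).
G and A form a cherry on this tree, so they are sister taxa.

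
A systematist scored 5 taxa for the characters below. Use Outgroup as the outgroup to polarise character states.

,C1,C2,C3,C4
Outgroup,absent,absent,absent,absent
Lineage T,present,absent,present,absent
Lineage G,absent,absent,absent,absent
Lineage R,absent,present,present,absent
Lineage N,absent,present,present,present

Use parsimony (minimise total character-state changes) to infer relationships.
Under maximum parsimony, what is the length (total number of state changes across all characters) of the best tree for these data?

The outgroup has state 'absent' for every character, so 'present' is the derived state throughout.
C1 (derived state 'present') is unique to Lineage T (autapomorphy; uninformative for grouping).
C2: derived state 'present' in Lineage N and Lineage R only — synapomorphy for {Lineage N, Lineage R}.
C3 (derived state 'present') is shared by Lineage N, Lineage R, and Lineage T — a synapomorphy uniting that clade.
C4: derived state 'present' in Lineage N only — an autapomorphy, so it tells us nothing about relationships among taxa.
Most parsimonious ingroup topology: (Lineage G,((Lineage R,Lineage N),Lineage T)).
Changes per character on this tree: C1: 1; C2: 1; C3: 1; C4: 1.
Total = 4.

4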